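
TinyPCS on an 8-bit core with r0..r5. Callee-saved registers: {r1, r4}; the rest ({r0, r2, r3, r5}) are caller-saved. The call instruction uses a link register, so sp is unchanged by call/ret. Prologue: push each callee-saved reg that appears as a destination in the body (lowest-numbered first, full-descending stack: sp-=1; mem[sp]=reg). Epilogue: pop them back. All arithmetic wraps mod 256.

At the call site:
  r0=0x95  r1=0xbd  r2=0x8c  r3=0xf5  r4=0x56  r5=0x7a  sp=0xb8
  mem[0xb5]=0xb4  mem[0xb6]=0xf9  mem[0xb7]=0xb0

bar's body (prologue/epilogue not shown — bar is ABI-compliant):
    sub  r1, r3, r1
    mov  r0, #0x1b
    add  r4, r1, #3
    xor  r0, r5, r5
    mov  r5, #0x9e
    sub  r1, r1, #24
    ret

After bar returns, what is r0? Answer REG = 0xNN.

prologue: push r1 → mem[0xb7]=0xbd, sp=0xb7
prologue: push r4 → mem[0xb6]=0x56, sp=0xb6
body[0] sub  r1, r3, r1 → r1=0x38
body[1] mov  r0, #0x1b → r0=0x1b
body[2] add  r4, r1, #3 → r4=0x3b
body[3] xor  r0, r5, r5 → r0=0x00
body[4] mov  r5, #0x9e → r5=0x9e
body[5] sub  r1, r1, #24 → r1=0x20
epilogue: pop r4=0x56, sp=0xb7
epilogue: pop r1=0xbd, sp=0xb8
r0 is caller-saved → body value

REG = 0x00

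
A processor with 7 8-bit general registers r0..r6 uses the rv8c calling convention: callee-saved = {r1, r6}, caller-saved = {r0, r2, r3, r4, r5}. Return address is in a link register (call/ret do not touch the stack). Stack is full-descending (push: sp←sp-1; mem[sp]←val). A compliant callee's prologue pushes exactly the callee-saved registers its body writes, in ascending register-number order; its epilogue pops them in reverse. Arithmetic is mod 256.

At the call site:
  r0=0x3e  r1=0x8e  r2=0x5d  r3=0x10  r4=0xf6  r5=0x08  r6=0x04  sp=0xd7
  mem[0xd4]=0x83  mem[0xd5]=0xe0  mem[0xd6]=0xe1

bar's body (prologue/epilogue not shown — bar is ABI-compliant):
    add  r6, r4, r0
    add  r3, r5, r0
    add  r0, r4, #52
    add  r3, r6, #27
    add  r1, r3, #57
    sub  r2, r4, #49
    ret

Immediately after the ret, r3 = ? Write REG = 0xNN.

REG = 0x4f

prologue: push r1 -> mem[0xd6]=0x8e, sp=0xd6
prologue: push r6 -> mem[0xd5]=0x04, sp=0xd5
body[0] add  r6, r4, r0 -> r6=0x34
body[1] add  r3, r5, r0 -> r3=0x46
body[2] add  r0, r4, #52 -> r0=0x2a
body[3] add  r3, r6, #27 -> r3=0x4f
body[4] add  r1, r3, #57 -> r1=0x88
body[5] sub  r2, r4, #49 -> r2=0xc5
epilogue: pop r6=0x04, sp=0xd6
epilogue: pop r1=0x8e, sp=0xd7
r3 is caller-saved -> body value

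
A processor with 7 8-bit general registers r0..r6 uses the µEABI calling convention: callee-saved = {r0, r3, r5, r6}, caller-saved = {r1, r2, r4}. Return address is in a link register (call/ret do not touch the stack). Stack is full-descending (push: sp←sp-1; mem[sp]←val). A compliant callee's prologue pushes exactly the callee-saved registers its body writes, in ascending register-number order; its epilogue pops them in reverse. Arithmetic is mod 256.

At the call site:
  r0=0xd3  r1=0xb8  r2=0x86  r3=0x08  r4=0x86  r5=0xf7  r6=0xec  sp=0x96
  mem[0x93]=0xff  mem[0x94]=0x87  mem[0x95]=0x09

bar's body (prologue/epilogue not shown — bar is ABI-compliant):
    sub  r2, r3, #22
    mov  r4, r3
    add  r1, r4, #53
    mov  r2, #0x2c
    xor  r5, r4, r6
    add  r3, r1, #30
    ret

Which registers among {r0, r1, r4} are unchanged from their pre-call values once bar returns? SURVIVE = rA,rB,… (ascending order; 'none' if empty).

SURVIVE = r0

prologue: push r3 -> mem[0x95]=0x08, sp=0x95
prologue: push r5 -> mem[0x94]=0xf7, sp=0x94
body[0] sub  r2, r3, #22 -> r2=0xf2
body[1] mov  r4, r3 -> r4=0x08
body[2] add  r1, r4, #53 -> r1=0x3d
body[3] mov  r2, #0x2c -> r2=0x2c
body[4] xor  r5, r4, r6 -> r5=0xe4
body[5] add  r3, r1, #30 -> r3=0x5b
epilogue: pop r5=0xf7, sp=0x95
epilogue: pop r3=0x08, sp=0x96
r0: callee-saved, written=False
r1: caller-saved, written=True
r4: caller-saved, written=True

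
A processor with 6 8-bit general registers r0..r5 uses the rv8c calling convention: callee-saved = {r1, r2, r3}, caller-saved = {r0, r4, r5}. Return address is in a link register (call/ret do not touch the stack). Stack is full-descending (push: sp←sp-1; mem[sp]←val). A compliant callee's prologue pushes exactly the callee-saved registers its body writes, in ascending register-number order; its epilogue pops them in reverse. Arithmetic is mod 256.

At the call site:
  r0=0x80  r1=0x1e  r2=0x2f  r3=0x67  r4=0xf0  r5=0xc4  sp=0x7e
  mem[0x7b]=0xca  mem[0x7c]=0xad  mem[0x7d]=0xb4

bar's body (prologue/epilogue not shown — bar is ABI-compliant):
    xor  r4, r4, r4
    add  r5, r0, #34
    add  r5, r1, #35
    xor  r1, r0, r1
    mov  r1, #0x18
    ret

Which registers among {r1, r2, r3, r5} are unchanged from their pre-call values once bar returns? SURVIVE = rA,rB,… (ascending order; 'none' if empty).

SURVIVE = r1,r2,r3

prologue: push r1 → mem[0x7d]=0x1e, sp=0x7d
body[0] xor  r4, r4, r4 → r4=0x00
body[1] add  r5, r0, #34 → r5=0xa2
body[2] add  r5, r1, #35 → r5=0x41
body[3] xor  r1, r0, r1 → r1=0x9e
body[4] mov  r1, #0x18 → r1=0x18
epilogue: pop r1=0x1e, sp=0x7e
r1: callee-saved, written=True
r2: callee-saved, written=False
r3: callee-saved, written=False
r5: caller-saved, written=True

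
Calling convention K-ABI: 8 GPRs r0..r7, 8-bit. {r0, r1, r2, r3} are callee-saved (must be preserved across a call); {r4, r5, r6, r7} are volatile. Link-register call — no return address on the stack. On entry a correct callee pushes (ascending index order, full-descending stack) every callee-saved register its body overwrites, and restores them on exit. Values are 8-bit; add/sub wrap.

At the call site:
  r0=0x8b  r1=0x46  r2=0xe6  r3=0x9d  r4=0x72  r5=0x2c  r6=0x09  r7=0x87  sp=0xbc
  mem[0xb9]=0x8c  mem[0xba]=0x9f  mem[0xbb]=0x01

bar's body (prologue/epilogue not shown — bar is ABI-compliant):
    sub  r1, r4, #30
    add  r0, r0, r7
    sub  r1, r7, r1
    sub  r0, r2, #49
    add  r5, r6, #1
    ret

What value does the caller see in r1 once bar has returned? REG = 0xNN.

REG = 0x46

prologue: push r0 → mem[0xbb]=0x8b, sp=0xbb
prologue: push r1 → mem[0xba]=0x46, sp=0xba
body[0] sub  r1, r4, #30 → r1=0x54
body[1] add  r0, r0, r7 → r0=0x12
body[2] sub  r1, r7, r1 → r1=0x33
body[3] sub  r0, r2, #49 → r0=0xb5
body[4] add  r5, r6, #1 → r5=0x0a
epilogue: pop r1=0x46, sp=0xbb
epilogue: pop r0=0x8b, sp=0xbc
r1 is callee-saved → restored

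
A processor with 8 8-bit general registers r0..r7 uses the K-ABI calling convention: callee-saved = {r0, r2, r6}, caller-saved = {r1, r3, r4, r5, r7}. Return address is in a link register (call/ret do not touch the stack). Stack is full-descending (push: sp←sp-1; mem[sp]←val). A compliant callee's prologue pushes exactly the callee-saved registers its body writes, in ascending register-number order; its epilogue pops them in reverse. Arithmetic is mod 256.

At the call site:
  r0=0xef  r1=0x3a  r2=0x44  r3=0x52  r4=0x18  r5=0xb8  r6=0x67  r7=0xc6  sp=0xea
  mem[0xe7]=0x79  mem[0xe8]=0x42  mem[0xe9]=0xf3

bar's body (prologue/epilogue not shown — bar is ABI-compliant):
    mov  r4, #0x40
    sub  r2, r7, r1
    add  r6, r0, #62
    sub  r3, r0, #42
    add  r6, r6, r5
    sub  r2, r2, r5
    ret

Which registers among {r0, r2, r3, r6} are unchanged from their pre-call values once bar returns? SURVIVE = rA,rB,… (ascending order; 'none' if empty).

SURVIVE = r0,r2,r6

prologue: push r2 → mem[0xe9]=0x44, sp=0xe9
prologue: push r6 → mem[0xe8]=0x67, sp=0xe8
body[0] mov  r4, #0x40 → r4=0x40
body[1] sub  r2, r7, r1 → r2=0x8c
body[2] add  r6, r0, #62 → r6=0x2d
body[3] sub  r3, r0, #42 → r3=0xc5
body[4] add  r6, r6, r5 → r6=0xe5
body[5] sub  r2, r2, r5 → r2=0xd4
epilogue: pop r6=0x67, sp=0xe9
epilogue: pop r2=0x44, sp=0xea
r0: callee-saved, written=False
r2: callee-saved, written=True
r3: caller-saved, written=True
r6: callee-saved, written=True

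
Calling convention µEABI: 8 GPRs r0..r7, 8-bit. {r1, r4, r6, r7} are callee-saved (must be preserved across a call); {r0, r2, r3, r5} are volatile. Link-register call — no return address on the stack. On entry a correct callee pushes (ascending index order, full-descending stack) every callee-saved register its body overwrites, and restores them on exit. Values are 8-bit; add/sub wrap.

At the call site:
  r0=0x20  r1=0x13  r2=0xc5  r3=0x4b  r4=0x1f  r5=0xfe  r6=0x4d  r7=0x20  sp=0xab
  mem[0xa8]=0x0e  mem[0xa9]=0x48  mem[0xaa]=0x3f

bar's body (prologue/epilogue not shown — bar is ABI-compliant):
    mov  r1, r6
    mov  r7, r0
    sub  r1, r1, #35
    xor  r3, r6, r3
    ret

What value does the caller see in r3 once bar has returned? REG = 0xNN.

REG = 0x06

prologue: push r1 -> mem[0xaa]=0x13, sp=0xaa
prologue: push r7 -> mem[0xa9]=0x20, sp=0xa9
body[0] mov  r1, r6 -> r1=0x4d
body[1] mov  r7, r0 -> r7=0x20
body[2] sub  r1, r1, #35 -> r1=0x2a
body[3] xor  r3, r6, r3 -> r3=0x06
epilogue: pop r7=0x20, sp=0xaa
epilogue: pop r1=0x13, sp=0xab
r3 is caller-saved -> body value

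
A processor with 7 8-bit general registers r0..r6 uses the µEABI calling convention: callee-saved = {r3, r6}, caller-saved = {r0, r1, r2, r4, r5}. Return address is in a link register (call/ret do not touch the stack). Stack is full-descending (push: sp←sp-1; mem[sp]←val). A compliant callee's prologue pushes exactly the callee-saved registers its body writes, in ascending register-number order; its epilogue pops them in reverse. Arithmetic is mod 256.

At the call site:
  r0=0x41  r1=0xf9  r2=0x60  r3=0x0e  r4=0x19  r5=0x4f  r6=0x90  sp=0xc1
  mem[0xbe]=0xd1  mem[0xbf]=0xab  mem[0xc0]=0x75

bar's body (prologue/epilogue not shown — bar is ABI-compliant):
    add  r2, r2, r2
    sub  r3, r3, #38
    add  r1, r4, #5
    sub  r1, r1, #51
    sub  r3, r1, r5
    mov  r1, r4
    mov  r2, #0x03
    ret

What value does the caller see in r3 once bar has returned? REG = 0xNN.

prologue: push r3 -> mem[0xc0]=0x0e, sp=0xc0
body[0] add  r2, r2, r2 -> r2=0xc0
body[1] sub  r3, r3, #38 -> r3=0xe8
body[2] add  r1, r4, #5 -> r1=0x1e
body[3] sub  r1, r1, #51 -> r1=0xeb
body[4] sub  r3, r1, r5 -> r3=0x9c
body[5] mov  r1, r4 -> r1=0x19
body[6] mov  r2, #0x03 -> r2=0x03
epilogue: pop r3=0x0e, sp=0xc1
r3 is callee-saved -> restored

REG = 0x0e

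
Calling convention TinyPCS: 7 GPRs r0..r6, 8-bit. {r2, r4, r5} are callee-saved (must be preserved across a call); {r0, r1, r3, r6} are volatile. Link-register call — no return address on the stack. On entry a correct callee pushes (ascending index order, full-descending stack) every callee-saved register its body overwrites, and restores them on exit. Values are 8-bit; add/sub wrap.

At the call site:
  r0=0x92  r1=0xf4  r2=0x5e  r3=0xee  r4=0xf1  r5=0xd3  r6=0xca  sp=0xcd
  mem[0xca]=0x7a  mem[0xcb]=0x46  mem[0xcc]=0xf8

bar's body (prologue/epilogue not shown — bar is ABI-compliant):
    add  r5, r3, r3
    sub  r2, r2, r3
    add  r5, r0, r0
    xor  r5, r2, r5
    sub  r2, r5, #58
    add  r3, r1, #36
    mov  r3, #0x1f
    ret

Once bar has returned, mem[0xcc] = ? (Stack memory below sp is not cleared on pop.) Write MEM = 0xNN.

prologue: push r2 → mem[0xcc]=0x5e, sp=0xcc
prologue: push r5 → mem[0xcb]=0xd3, sp=0xcb
body[0] add  r5, r3, r3 → r5=0xdc
body[1] sub  r2, r2, r3 → r2=0x70
body[2] add  r5, r0, r0 → r5=0x24
body[3] xor  r5, r2, r5 → r5=0x54
body[4] sub  r2, r5, #58 → r2=0x1a
body[5] add  r3, r1, #36 → r3=0x18
body[6] mov  r3, #0x1f → r3=0x1f
epilogue: pop r5=0xd3, sp=0xcc
epilogue: pop r2=0x5e, sp=0xcd
prologue pushed ['r2', 'r5'] at ['0xcc', '0xcb']

MEM = 0x5e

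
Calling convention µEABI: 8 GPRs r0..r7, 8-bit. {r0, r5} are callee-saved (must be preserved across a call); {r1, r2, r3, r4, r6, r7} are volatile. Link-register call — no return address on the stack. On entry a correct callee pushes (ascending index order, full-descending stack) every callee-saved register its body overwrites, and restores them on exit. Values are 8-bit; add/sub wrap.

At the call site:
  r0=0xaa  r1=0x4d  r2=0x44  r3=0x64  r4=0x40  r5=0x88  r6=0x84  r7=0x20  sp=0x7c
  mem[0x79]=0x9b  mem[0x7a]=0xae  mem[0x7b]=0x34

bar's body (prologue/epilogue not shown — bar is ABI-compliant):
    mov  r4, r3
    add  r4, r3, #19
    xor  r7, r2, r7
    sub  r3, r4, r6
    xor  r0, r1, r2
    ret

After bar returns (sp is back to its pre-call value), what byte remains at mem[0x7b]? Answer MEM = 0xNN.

prologue: push r0 -> mem[0x7b]=0xaa, sp=0x7b
body[0] mov  r4, r3 -> r4=0x64
body[1] add  r4, r3, #19 -> r4=0x77
body[2] xor  r7, r2, r7 -> r7=0x64
body[3] sub  r3, r4, r6 -> r3=0xf3
body[4] xor  r0, r1, r2 -> r0=0x09
epilogue: pop r0=0xaa, sp=0x7c
prologue pushed ['r0'] at ['0x7b']

MEM = 0xaa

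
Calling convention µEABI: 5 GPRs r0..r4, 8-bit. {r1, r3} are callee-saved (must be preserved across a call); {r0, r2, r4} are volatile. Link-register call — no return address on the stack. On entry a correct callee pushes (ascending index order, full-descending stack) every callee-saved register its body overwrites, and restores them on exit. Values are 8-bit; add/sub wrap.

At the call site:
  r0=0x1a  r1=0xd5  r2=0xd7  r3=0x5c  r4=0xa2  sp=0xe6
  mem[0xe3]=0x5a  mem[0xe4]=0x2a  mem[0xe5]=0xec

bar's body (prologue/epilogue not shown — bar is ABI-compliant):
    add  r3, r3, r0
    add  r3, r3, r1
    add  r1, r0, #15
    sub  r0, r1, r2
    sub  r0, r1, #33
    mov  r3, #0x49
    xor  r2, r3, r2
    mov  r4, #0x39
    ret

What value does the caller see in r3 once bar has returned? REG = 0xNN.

prologue: push r1 -> mem[0xe5]=0xd5, sp=0xe5
prologue: push r3 -> mem[0xe4]=0x5c, sp=0xe4
body[0] add  r3, r3, r0 -> r3=0x76
body[1] add  r3, r3, r1 -> r3=0x4b
body[2] add  r1, r0, #15 -> r1=0x29
body[3] sub  r0, r1, r2 -> r0=0x52
body[4] sub  r0, r1, #33 -> r0=0x08
body[5] mov  r3, #0x49 -> r3=0x49
body[6] xor  r2, r3, r2 -> r2=0x9e
body[7] mov  r4, #0x39 -> r4=0x39
epilogue: pop r3=0x5c, sp=0xe5
epilogue: pop r1=0xd5, sp=0xe6
r3 is callee-saved -> restored

REG = 0x5c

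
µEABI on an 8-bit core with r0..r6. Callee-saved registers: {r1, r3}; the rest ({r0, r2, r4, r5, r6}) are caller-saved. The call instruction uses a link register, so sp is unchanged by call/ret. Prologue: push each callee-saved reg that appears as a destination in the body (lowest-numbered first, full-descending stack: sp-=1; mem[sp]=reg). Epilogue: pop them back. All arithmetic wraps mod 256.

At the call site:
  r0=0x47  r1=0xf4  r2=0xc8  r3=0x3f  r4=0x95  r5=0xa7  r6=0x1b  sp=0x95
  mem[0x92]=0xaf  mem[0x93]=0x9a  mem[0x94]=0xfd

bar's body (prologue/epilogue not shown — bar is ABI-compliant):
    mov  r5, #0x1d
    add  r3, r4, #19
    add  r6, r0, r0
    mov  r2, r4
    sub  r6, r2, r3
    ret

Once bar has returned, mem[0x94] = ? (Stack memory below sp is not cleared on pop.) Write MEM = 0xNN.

prologue: push r3 -> mem[0x94]=0x3f, sp=0x94
body[0] mov  r5, #0x1d -> r5=0x1d
body[1] add  r3, r4, #19 -> r3=0xa8
body[2] add  r6, r0, r0 -> r6=0x8e
body[3] mov  r2, r4 -> r2=0x95
body[4] sub  r6, r2, r3 -> r6=0xed
epilogue: pop r3=0x3f, sp=0x95
prologue pushed ['r3'] at ['0x94']

MEM = 0x3f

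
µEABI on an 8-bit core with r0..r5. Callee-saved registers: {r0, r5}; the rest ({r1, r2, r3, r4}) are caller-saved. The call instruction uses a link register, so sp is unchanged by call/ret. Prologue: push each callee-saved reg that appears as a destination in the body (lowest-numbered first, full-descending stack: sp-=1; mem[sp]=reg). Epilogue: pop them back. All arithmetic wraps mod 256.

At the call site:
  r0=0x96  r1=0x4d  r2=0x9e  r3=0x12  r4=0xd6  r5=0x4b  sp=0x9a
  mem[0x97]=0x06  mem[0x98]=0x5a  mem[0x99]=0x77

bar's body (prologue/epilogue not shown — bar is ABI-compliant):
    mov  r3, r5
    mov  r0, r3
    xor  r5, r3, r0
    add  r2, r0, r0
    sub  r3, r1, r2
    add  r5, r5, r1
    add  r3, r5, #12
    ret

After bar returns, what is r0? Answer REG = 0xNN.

prologue: push r0 -> mem[0x99]=0x96, sp=0x99
prologue: push r5 -> mem[0x98]=0x4b, sp=0x98
body[0] mov  r3, r5 -> r3=0x4b
body[1] mov  r0, r3 -> r0=0x4b
body[2] xor  r5, r3, r0 -> r5=0x00
body[3] add  r2, r0, r0 -> r2=0x96
body[4] sub  r3, r1, r2 -> r3=0xb7
body[5] add  r5, r5, r1 -> r5=0x4d
body[6] add  r3, r5, #12 -> r3=0x59
epilogue: pop r5=0x4b, sp=0x99
epilogue: pop r0=0x96, sp=0x9a
r0 is callee-saved -> restored

REG = 0x96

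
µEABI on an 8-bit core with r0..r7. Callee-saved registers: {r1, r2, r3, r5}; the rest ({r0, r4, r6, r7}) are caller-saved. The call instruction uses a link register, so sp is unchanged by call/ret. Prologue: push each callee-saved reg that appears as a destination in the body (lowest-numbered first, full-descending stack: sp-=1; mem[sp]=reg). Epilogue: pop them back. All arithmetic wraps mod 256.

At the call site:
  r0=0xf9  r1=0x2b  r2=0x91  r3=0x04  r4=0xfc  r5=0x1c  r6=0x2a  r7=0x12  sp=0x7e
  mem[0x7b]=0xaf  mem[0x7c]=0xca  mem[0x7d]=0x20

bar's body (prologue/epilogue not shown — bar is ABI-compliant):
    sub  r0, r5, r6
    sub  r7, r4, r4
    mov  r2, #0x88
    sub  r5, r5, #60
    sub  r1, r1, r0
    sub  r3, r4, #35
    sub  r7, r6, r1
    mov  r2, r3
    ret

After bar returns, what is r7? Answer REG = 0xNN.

REG = 0xf1

prologue: push r1 → mem[0x7d]=0x2b, sp=0x7d
prologue: push r2 → mem[0x7c]=0x91, sp=0x7c
prologue: push r3 → mem[0x7b]=0x04, sp=0x7b
prologue: push r5 → mem[0x7a]=0x1c, sp=0x7a
body[0] sub  r0, r5, r6 → r0=0xf2
body[1] sub  r7, r4, r4 → r7=0x00
body[2] mov  r2, #0x88 → r2=0x88
body[3] sub  r5, r5, #60 → r5=0xe0
body[4] sub  r1, r1, r0 → r1=0x39
body[5] sub  r3, r4, #35 → r3=0xd9
body[6] sub  r7, r6, r1 → r7=0xf1
body[7] mov  r2, r3 → r2=0xd9
epilogue: pop r5=0x1c, sp=0x7b
epilogue: pop r3=0x04, sp=0x7c
epilogue: pop r2=0x91, sp=0x7d
epilogue: pop r1=0x2b, sp=0x7e
r7 is caller-saved → body value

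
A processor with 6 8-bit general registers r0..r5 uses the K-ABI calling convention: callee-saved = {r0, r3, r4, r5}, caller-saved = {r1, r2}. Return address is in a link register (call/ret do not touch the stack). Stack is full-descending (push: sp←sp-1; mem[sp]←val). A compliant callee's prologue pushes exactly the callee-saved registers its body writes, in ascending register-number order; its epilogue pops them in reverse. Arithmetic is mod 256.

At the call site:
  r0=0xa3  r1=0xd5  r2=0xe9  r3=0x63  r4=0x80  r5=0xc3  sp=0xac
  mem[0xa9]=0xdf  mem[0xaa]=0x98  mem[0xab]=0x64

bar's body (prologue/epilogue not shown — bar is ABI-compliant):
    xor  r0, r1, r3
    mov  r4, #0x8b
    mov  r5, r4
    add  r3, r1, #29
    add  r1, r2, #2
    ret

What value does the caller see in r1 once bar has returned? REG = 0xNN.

prologue: push r0 -> mem[0xab]=0xa3, sp=0xab
prologue: push r3 -> mem[0xaa]=0x63, sp=0xaa
prologue: push r4 -> mem[0xa9]=0x80, sp=0xa9
prologue: push r5 -> mem[0xa8]=0xc3, sp=0xa8
body[0] xor  r0, r1, r3 -> r0=0xb6
body[1] mov  r4, #0x8b -> r4=0x8b
body[2] mov  r5, r4 -> r5=0x8b
body[3] add  r3, r1, #29 -> r3=0xf2
body[4] add  r1, r2, #2 -> r1=0xeb
epilogue: pop r5=0xc3, sp=0xa9
epilogue: pop r4=0x80, sp=0xaa
epilogue: pop r3=0x63, sp=0xab
epilogue: pop r0=0xa3, sp=0xac
r1 is caller-saved -> body value

REG = 0xeb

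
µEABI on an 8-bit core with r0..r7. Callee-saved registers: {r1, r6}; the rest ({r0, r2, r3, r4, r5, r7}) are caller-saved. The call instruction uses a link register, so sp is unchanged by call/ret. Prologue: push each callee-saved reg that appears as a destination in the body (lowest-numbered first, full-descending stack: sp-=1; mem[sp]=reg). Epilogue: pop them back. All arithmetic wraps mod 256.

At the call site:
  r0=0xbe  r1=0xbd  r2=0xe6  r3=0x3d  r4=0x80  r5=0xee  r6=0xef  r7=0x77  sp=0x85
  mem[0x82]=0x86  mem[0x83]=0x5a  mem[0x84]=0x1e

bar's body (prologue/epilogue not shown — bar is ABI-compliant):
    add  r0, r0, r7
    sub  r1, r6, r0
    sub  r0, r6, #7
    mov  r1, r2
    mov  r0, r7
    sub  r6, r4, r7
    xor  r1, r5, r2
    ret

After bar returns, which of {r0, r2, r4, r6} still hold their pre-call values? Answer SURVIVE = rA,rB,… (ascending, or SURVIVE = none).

prologue: push r1 → mem[0x84]=0xbd, sp=0x84
prologue: push r6 → mem[0x83]=0xef, sp=0x83
body[0] add  r0, r0, r7 → r0=0x35
body[1] sub  r1, r6, r0 → r1=0xba
body[2] sub  r0, r6, #7 → r0=0xe8
body[3] mov  r1, r2 → r1=0xe6
body[4] mov  r0, r7 → r0=0x77
body[5] sub  r6, r4, r7 → r6=0x09
body[6] xor  r1, r5, r2 → r1=0x08
epilogue: pop r6=0xef, sp=0x84
epilogue: pop r1=0xbd, sp=0x85
r0: caller-saved, written=True
r2: caller-saved, written=False
r4: caller-saved, written=False
r6: callee-saved, written=True

SURVIVE = r2,r4,r6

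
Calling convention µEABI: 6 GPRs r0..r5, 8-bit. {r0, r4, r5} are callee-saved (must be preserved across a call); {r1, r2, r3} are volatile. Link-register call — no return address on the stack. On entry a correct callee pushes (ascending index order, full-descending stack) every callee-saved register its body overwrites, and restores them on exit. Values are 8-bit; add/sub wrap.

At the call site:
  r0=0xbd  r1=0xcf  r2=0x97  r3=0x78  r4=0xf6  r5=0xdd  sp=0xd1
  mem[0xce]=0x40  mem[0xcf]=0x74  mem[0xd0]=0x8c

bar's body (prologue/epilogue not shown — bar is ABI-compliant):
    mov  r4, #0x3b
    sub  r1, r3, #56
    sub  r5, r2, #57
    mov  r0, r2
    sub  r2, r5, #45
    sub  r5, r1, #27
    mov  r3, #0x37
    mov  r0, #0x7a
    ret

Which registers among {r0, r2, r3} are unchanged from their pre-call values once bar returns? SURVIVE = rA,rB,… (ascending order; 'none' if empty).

prologue: push r0 → mem[0xd0]=0xbd, sp=0xd0
prologue: push r4 → mem[0xcf]=0xf6, sp=0xcf
prologue: push r5 → mem[0xce]=0xdd, sp=0xce
body[0] mov  r4, #0x3b → r4=0x3b
body[1] sub  r1, r3, #56 → r1=0x40
body[2] sub  r5, r2, #57 → r5=0x5e
body[3] mov  r0, r2 → r0=0x97
body[4] sub  r2, r5, #45 → r2=0x31
body[5] sub  r5, r1, #27 → r5=0x25
body[6] mov  r3, #0x37 → r3=0x37
body[7] mov  r0, #0x7a → r0=0x7a
epilogue: pop r5=0xdd, sp=0xcf
epilogue: pop r4=0xf6, sp=0xd0
epilogue: pop r0=0xbd, sp=0xd1
r0: callee-saved, written=True
r2: caller-saved, written=True
r3: caller-saved, written=True

SURVIVE = r0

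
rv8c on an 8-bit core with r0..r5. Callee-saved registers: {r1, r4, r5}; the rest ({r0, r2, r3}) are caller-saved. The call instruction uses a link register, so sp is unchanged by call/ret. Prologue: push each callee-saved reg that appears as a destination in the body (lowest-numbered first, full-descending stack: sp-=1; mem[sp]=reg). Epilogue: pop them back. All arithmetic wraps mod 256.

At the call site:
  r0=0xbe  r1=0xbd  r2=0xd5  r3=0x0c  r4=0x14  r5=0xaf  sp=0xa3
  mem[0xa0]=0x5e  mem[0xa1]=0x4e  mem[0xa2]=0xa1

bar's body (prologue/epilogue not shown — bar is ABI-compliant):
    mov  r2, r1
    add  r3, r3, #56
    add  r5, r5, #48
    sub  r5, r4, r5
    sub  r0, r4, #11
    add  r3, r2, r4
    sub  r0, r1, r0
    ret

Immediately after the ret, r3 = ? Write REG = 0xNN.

prologue: push r5 → mem[0xa2]=0xaf, sp=0xa2
body[0] mov  r2, r1 → r2=0xbd
body[1] add  r3, r3, #56 → r3=0x44
body[2] add  r5, r5, #48 → r5=0xdf
body[3] sub  r5, r4, r5 → r5=0x35
body[4] sub  r0, r4, #11 → r0=0x09
body[5] add  r3, r2, r4 → r3=0xd1
body[6] sub  r0, r1, r0 → r0=0xb4
epilogue: pop r5=0xaf, sp=0xa3
r3 is caller-saved → body value

REG = 0xd1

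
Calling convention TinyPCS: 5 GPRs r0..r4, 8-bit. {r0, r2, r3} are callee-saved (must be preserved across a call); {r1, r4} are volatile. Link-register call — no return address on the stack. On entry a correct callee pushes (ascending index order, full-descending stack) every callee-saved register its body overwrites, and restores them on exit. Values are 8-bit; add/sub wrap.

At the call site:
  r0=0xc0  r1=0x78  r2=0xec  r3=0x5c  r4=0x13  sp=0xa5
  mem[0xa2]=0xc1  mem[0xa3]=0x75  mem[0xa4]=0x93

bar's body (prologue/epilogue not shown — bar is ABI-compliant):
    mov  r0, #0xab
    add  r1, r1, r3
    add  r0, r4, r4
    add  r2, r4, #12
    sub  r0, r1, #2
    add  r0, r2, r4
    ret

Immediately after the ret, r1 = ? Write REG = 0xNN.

REG = 0xd4

prologue: push r0 → mem[0xa4]=0xc0, sp=0xa4
prologue: push r2 → mem[0xa3]=0xec, sp=0xa3
body[0] mov  r0, #0xab → r0=0xab
body[1] add  r1, r1, r3 → r1=0xd4
body[2] add  r0, r4, r4 → r0=0x26
body[3] add  r2, r4, #12 → r2=0x1f
body[4] sub  r0, r1, #2 → r0=0xd2
body[5] add  r0, r2, r4 → r0=0x32
epilogue: pop r2=0xec, sp=0xa4
epilogue: pop r0=0xc0, sp=0xa5
r1 is caller-saved → body value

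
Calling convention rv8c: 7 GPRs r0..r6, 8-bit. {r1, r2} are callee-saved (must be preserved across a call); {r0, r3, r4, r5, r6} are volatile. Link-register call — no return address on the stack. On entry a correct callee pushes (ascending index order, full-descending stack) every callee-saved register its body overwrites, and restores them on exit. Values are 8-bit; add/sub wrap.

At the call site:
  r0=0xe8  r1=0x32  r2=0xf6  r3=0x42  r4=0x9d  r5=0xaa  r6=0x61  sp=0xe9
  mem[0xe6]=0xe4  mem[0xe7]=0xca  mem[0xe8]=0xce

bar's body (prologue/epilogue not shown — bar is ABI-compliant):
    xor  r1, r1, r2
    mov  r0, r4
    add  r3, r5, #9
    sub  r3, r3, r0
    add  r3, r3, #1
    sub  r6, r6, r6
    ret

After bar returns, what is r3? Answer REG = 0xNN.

REG = 0x17

prologue: push r1 → mem[0xe8]=0x32, sp=0xe8
body[0] xor  r1, r1, r2 → r1=0xc4
body[1] mov  r0, r4 → r0=0x9d
body[2] add  r3, r5, #9 → r3=0xb3
body[3] sub  r3, r3, r0 → r3=0x16
body[4] add  r3, r3, #1 → r3=0x17
body[5] sub  r6, r6, r6 → r6=0x00
epilogue: pop r1=0x32, sp=0xe9
r3 is caller-saved → body value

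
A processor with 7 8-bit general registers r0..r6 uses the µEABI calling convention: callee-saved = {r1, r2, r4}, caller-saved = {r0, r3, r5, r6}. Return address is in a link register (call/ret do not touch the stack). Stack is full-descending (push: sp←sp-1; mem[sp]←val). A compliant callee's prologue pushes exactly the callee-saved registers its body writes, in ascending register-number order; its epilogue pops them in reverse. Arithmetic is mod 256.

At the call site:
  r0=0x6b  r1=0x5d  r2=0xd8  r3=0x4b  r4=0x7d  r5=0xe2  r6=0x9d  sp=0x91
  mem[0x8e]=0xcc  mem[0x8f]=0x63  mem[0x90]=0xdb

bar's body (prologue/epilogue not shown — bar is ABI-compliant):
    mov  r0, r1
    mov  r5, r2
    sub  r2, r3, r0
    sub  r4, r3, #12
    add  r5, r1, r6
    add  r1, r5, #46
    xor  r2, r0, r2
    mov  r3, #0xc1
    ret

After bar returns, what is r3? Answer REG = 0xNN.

prologue: push r1 -> mem[0x90]=0x5d, sp=0x90
prologue: push r2 -> mem[0x8f]=0xd8, sp=0x8f
prologue: push r4 -> mem[0x8e]=0x7d, sp=0x8e
body[0] mov  r0, r1 -> r0=0x5d
body[1] mov  r5, r2 -> r5=0xd8
body[2] sub  r2, r3, r0 -> r2=0xee
body[3] sub  r4, r3, #12 -> r4=0x3f
body[4] add  r5, r1, r6 -> r5=0xfa
body[5] add  r1, r5, #46 -> r1=0x28
body[6] xor  r2, r0, r2 -> r2=0xb3
body[7] mov  r3, #0xc1 -> r3=0xc1
epilogue: pop r4=0x7d, sp=0x8f
epilogue: pop r2=0xd8, sp=0x90
epilogue: pop r1=0x5d, sp=0x91
r3 is caller-saved -> body value

REG = 0xc1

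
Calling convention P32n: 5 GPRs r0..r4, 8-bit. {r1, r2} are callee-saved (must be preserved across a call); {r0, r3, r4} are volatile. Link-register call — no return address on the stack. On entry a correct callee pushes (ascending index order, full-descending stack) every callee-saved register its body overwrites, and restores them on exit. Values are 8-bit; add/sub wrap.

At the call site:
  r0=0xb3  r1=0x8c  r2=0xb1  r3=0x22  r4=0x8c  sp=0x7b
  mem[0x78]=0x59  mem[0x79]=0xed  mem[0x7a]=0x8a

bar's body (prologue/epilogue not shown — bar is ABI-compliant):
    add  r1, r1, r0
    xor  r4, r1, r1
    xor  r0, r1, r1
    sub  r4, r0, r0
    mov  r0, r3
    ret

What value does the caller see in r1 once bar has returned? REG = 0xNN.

REG = 0x8c

prologue: push r1 -> mem[0x7a]=0x8c, sp=0x7a
body[0] add  r1, r1, r0 -> r1=0x3f
body[1] xor  r4, r1, r1 -> r4=0x00
body[2] xor  r0, r1, r1 -> r0=0x00
body[3] sub  r4, r0, r0 -> r4=0x00
body[4] mov  r0, r3 -> r0=0x22
epilogue: pop r1=0x8c, sp=0x7b
r1 is callee-saved -> restored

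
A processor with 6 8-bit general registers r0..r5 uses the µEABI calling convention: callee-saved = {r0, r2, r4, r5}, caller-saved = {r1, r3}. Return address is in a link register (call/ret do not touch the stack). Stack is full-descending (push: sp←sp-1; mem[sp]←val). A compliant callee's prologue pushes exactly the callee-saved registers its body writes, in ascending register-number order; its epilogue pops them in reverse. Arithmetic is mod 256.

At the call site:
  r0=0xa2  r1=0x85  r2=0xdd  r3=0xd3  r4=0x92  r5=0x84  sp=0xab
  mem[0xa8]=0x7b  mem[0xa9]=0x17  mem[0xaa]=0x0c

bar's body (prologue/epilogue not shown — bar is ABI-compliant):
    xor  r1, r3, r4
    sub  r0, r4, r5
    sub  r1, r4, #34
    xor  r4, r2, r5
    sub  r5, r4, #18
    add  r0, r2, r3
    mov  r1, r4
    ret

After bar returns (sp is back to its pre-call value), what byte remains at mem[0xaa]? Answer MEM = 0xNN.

prologue: push r0 → mem[0xaa]=0xa2, sp=0xaa
prologue: push r4 → mem[0xa9]=0x92, sp=0xa9
prologue: push r5 → mem[0xa8]=0x84, sp=0xa8
body[0] xor  r1, r3, r4 → r1=0x41
body[1] sub  r0, r4, r5 → r0=0x0e
body[2] sub  r1, r4, #34 → r1=0x70
body[3] xor  r4, r2, r5 → r4=0x59
body[4] sub  r5, r4, #18 → r5=0x47
body[5] add  r0, r2, r3 → r0=0xb0
body[6] mov  r1, r4 → r1=0x59
epilogue: pop r5=0x84, sp=0xa9
epilogue: pop r4=0x92, sp=0xaa
epilogue: pop r0=0xa2, sp=0xab
prologue pushed ['r0', 'r4', 'r5'] at ['0xaa', '0xa9', '0xa8']

MEM = 0xa2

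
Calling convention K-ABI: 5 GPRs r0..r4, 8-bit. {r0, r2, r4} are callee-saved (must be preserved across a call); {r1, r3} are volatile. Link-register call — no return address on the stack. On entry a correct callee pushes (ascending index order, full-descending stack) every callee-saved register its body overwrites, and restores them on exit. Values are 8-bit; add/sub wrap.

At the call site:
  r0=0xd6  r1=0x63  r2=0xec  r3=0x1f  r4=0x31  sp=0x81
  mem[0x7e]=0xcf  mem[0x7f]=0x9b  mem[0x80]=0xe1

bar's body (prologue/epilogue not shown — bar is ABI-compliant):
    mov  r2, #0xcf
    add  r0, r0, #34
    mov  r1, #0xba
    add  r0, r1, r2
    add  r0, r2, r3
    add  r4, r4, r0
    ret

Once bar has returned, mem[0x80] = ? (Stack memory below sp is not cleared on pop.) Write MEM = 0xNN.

MEM = 0xd6

prologue: push r0 → mem[0x80]=0xd6, sp=0x80
prologue: push r2 → mem[0x7f]=0xec, sp=0x7f
prologue: push r4 → mem[0x7e]=0x31, sp=0x7e
body[0] mov  r2, #0xcf → r2=0xcf
body[1] add  r0, r0, #34 → r0=0xf8
body[2] mov  r1, #0xba → r1=0xba
body[3] add  r0, r1, r2 → r0=0x89
body[4] add  r0, r2, r3 → r0=0xee
body[5] add  r4, r4, r0 → r4=0x1f
epilogue: pop r4=0x31, sp=0x7f
epilogue: pop r2=0xec, sp=0x80
epilogue: pop r0=0xd6, sp=0x81
prologue pushed ['r0', 'r2', 'r4'] at ['0x80', '0x7f', '0x7e']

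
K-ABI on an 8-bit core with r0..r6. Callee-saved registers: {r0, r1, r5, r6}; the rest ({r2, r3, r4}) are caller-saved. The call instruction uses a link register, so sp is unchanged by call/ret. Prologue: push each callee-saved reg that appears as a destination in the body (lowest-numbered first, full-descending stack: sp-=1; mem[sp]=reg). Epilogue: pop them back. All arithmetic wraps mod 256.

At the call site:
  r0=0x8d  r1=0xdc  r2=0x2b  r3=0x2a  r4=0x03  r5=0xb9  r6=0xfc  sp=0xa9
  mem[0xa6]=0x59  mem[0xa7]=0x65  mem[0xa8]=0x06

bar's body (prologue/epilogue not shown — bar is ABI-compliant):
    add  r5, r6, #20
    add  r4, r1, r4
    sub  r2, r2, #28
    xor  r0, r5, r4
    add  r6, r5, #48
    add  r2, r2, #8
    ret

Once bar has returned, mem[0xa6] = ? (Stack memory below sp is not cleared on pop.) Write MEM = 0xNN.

prologue: push r0 → mem[0xa8]=0x8d, sp=0xa8
prologue: push r5 → mem[0xa7]=0xb9, sp=0xa7
prologue: push r6 → mem[0xa6]=0xfc, sp=0xa6
body[0] add  r5, r6, #20 → r5=0x10
body[1] add  r4, r1, r4 → r4=0xdf
body[2] sub  r2, r2, #28 → r2=0x0f
body[3] xor  r0, r5, r4 → r0=0xcf
body[4] add  r6, r5, #48 → r6=0x40
body[5] add  r2, r2, #8 → r2=0x17
epilogue: pop r6=0xfc, sp=0xa7
epilogue: pop r5=0xb9, sp=0xa8
epilogue: pop r0=0x8d, sp=0xa9
prologue pushed ['r0', 'r5', 'r6'] at ['0xa8', '0xa7', '0xa6']

MEM = 0xfc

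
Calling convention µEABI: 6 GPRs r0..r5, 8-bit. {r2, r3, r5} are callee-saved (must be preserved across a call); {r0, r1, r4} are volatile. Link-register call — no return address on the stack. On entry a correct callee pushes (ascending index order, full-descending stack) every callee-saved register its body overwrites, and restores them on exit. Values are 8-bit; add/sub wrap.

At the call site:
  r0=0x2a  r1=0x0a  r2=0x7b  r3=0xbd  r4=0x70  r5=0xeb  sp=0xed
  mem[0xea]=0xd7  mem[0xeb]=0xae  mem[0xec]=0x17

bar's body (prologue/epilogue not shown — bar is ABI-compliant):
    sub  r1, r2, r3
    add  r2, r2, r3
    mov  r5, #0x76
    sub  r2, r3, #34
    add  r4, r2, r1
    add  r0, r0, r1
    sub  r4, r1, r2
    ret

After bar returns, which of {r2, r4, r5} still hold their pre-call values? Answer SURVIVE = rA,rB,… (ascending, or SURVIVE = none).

SURVIVE = r2,r5

prologue: push r2 → mem[0xec]=0x7b, sp=0xec
prologue: push r5 → mem[0xeb]=0xeb, sp=0xeb
body[0] sub  r1, r2, r3 → r1=0xbe
body[1] add  r2, r2, r3 → r2=0x38
body[2] mov  r5, #0x76 → r5=0x76
body[3] sub  r2, r3, #34 → r2=0x9b
body[4] add  r4, r2, r1 → r4=0x59
body[5] add  r0, r0, r1 → r0=0xe8
body[6] sub  r4, r1, r2 → r4=0x23
epilogue: pop r5=0xeb, sp=0xec
epilogue: pop r2=0x7b, sp=0xed
r2: callee-saved, written=True
r4: caller-saved, written=True
r5: callee-saved, written=True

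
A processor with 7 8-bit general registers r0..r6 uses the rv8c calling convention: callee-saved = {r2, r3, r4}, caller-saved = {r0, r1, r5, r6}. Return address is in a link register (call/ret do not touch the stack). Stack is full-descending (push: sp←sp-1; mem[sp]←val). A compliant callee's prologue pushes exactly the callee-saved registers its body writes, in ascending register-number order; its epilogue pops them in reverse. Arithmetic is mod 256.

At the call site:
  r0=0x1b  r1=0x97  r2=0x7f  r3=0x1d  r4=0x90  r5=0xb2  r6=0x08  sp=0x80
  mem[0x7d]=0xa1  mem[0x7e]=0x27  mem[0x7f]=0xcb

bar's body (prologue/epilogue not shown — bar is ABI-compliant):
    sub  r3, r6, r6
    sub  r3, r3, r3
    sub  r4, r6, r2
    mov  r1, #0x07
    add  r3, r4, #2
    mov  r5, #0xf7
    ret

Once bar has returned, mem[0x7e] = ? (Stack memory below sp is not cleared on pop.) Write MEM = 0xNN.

prologue: push r3 -> mem[0x7f]=0x1d, sp=0x7f
prologue: push r4 -> mem[0x7e]=0x90, sp=0x7e
body[0] sub  r3, r6, r6 -> r3=0x00
body[1] sub  r3, r3, r3 -> r3=0x00
body[2] sub  r4, r6, r2 -> r4=0x89
body[3] mov  r1, #0x07 -> r1=0x07
body[4] add  r3, r4, #2 -> r3=0x8b
body[5] mov  r5, #0xf7 -> r5=0xf7
epilogue: pop r4=0x90, sp=0x7f
epilogue: pop r3=0x1d, sp=0x80
prologue pushed ['r3', 'r4'] at ['0x7f', '0x7e']

MEM = 0x90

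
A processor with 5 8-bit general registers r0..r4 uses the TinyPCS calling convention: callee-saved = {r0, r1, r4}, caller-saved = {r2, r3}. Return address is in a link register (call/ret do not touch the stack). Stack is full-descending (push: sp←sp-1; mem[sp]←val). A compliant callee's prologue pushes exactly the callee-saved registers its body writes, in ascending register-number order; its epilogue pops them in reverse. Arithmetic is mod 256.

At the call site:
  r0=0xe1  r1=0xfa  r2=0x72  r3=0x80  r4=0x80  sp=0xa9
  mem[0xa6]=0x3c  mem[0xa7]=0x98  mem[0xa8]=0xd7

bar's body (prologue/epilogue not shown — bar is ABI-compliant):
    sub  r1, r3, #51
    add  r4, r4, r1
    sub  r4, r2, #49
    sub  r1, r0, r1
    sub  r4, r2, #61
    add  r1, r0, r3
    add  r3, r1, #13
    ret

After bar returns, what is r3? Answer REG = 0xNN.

prologue: push r1 → mem[0xa8]=0xfa, sp=0xa8
prologue: push r4 → mem[0xa7]=0x80, sp=0xa7
body[0] sub  r1, r3, #51 → r1=0x4d
body[1] add  r4, r4, r1 → r4=0xcd
body[2] sub  r4, r2, #49 → r4=0x41
body[3] sub  r1, r0, r1 → r1=0x94
body[4] sub  r4, r2, #61 → r4=0x35
body[5] add  r1, r0, r3 → r1=0x61
body[6] add  r3, r1, #13 → r3=0x6e
epilogue: pop r4=0x80, sp=0xa8
epilogue: pop r1=0xfa, sp=0xa9
r3 is caller-saved → body value

REG = 0x6e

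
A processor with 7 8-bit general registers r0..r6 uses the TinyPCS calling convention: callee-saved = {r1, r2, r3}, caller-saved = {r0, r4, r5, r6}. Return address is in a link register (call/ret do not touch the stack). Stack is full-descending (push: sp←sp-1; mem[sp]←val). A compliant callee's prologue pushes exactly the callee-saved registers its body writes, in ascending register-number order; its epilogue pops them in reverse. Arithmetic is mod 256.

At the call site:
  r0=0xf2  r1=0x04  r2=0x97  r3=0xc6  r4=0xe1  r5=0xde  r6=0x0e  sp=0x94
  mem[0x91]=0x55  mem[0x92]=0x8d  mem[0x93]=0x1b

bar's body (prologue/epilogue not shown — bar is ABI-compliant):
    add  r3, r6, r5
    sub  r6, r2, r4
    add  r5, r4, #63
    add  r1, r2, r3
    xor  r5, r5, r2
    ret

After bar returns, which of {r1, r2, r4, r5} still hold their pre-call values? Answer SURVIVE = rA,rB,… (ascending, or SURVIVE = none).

prologue: push r1 → mem[0x93]=0x04, sp=0x93
prologue: push r3 → mem[0x92]=0xc6, sp=0x92
body[0] add  r3, r6, r5 → r3=0xec
body[1] sub  r6, r2, r4 → r6=0xb6
body[2] add  r5, r4, #63 → r5=0x20
body[3] add  r1, r2, r3 → r1=0x83
body[4] xor  r5, r5, r2 → r5=0xb7
epilogue: pop r3=0xc6, sp=0x93
epilogue: pop r1=0x04, sp=0x94
r1: callee-saved, written=True
r2: callee-saved, written=False
r4: caller-saved, written=False
r5: caller-saved, written=True

SURVIVE = r1,r2,r4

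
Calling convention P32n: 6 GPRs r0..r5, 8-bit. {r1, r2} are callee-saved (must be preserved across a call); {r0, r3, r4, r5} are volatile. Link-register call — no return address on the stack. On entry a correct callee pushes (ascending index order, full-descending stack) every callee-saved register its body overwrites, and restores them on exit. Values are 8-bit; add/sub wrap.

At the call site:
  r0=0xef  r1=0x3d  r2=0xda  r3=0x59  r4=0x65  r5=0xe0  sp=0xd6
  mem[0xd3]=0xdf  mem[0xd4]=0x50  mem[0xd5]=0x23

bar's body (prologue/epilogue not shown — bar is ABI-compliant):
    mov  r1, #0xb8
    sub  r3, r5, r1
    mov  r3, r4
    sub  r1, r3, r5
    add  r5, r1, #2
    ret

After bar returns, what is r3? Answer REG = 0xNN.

prologue: push r1 -> mem[0xd5]=0x3d, sp=0xd5
body[0] mov  r1, #0xb8 -> r1=0xb8
body[1] sub  r3, r5, r1 -> r3=0x28
body[2] mov  r3, r4 -> r3=0x65
body[3] sub  r1, r3, r5 -> r1=0x85
body[4] add  r5, r1, #2 -> r5=0x87
epilogue: pop r1=0x3d, sp=0xd6
r3 is caller-saved -> body value

REG = 0x65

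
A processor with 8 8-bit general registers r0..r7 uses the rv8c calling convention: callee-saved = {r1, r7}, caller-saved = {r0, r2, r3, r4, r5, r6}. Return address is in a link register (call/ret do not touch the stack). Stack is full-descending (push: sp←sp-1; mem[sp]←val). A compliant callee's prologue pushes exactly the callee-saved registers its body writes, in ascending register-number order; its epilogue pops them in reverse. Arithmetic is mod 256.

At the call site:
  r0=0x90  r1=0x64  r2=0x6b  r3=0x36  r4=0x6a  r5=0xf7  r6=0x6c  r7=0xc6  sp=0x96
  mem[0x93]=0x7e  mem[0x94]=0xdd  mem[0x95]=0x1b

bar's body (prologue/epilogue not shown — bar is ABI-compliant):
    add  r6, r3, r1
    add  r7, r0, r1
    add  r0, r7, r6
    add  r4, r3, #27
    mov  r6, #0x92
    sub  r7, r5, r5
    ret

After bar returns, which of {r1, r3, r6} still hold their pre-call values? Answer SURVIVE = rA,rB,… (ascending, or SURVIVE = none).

prologue: push r7 -> mem[0x95]=0xc6, sp=0x95
body[0] add  r6, r3, r1 -> r6=0x9a
body[1] add  r7, r0, r1 -> r7=0xf4
body[2] add  r0, r7, r6 -> r0=0x8e
body[3] add  r4, r3, #27 -> r4=0x51
body[4] mov  r6, #0x92 -> r6=0x92
body[5] sub  r7, r5, r5 -> r7=0x00
epilogue: pop r7=0xc6, sp=0x96
r1: callee-saved, written=False
r3: caller-saved, written=False
r6: caller-saved, written=True

SURVIVE = r1,r3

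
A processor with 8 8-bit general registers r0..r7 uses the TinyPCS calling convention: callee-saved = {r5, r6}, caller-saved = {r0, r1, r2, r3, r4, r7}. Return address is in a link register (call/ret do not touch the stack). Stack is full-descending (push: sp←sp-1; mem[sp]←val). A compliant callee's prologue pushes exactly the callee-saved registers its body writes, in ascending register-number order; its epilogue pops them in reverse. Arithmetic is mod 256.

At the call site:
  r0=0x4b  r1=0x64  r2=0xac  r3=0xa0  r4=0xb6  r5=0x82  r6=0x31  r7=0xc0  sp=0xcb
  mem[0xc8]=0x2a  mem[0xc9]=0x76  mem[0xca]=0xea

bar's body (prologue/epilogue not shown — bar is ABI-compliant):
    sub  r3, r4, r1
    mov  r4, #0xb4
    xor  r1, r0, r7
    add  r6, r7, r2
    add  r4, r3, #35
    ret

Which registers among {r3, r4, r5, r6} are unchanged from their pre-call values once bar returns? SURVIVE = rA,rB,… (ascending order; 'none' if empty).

SURVIVE = r5,r6

prologue: push r6 → mem[0xca]=0x31, sp=0xca
body[0] sub  r3, r4, r1 → r3=0x52
body[1] mov  r4, #0xb4 → r4=0xb4
body[2] xor  r1, r0, r7 → r1=0x8b
body[3] add  r6, r7, r2 → r6=0x6c
body[4] add  r4, r3, #35 → r4=0x75
epilogue: pop r6=0x31, sp=0xcb
r3: caller-saved, written=True
r4: caller-saved, written=True
r5: callee-saved, written=False
r6: callee-saved, written=True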